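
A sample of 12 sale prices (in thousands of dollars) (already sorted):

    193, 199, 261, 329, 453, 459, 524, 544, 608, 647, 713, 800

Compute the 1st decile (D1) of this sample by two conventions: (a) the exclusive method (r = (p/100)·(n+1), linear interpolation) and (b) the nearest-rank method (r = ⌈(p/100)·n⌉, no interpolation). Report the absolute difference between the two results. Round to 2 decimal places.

4.20

n = 12.
(a) r = 1.3; between ranks 1 (193) and 2 (199): 194.8.
(b) the nearest-rank method: rank 2 → 199.
|194.8 − 199| = 4.2.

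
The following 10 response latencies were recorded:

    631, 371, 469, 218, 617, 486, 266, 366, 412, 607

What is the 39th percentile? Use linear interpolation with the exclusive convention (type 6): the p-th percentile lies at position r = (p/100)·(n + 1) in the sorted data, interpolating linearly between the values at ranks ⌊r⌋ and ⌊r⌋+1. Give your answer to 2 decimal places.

Sorted: 218, 266, 366, 371, 412, 469, 486, 607, 617, 631.
n = 10.
r = (39/100)·(10 + 1) = 4.29.
Rank 4 is 371 and rank 5 is 412.
Interpolate: 371 + 0.29·(412 − 371) = 371 + 0.29·41 = 382.89.

382.89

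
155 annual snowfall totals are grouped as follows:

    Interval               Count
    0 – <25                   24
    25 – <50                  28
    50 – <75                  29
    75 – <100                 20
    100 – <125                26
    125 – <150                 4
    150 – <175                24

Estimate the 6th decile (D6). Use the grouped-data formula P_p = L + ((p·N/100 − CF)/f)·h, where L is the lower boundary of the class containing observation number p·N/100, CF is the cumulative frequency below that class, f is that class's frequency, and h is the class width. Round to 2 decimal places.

N = 155; target position k = 60/100 · 155 = 93.
Cumulative frequencies: 24, 52, 81, 101, 127, 131, 155.
Observation 93 falls in the class 75 – <100.
L = 75, CF = 81, f = 20, h = 25.
P60 = 75 + ((93 − 81)/20)·25 = 75 + 15 = 90.

90.00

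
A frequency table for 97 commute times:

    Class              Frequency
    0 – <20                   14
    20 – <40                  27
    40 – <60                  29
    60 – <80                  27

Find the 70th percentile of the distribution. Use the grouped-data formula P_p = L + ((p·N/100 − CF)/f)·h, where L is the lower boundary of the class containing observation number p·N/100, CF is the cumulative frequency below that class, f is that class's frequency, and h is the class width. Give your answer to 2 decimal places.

58.55

N = 97; target position k = 70/100 · 97 = 67.9.
Cumulative frequencies: 14, 41, 70, 97.
Observation 67.9 falls in the class 40 – <60.
L = 40, CF = 41, f = 29, h = 20.
P70 = 40 + ((67.9 − 41)/29)·20 = 40 + 18.5517 = 58.5517.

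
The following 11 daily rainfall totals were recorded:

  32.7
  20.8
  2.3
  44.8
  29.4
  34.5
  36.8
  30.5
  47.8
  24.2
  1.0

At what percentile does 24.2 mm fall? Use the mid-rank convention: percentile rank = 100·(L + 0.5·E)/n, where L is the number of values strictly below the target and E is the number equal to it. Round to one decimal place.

31.8

Sorted: 1.0, 2.3, 20.8, 24.2, 29.4, 30.5, 32.7, 34.5, 36.8, 44.8, 47.8.
Count below 24.2: L = 3; count equal: E = 1; n = 11.
Percentile rank = 100·(3 + 0.5·1)/11 = 100·3.5/11 = 31.82.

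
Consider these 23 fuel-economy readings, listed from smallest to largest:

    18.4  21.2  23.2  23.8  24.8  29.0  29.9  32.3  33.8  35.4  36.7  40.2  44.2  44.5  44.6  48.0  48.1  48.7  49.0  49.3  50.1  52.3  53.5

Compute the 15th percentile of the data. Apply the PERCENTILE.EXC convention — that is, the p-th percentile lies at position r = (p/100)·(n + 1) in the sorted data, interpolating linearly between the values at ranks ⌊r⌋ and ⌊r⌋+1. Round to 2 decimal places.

23.56

n = 23.
r = (15/100)·(23 + 1) = 3.6.
Rank 3 is 23.2 and rank 4 is 23.8.
Interpolate: 23.2 + 0.6·(23.8 − 23.2) = 23.2 + 0.6·0.6 = 23.56.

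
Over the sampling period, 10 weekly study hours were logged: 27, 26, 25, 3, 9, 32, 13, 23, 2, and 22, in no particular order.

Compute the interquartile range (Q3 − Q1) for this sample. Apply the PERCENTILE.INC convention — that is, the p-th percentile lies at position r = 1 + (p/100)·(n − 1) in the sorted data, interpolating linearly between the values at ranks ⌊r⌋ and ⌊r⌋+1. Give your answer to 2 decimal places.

15.75

Sorted: 2, 3, 9, 13, 22, 23, 25, 26, 27, 32.
n = 10.
P25: r = 3.25; ranks 3–4 are 9, 13; interpolating gives 10.
P75: r = 7.75; ranks 7–8 are 25, 26; interpolating gives 25.75.
Difference: 25.75 − 10 = 15.75.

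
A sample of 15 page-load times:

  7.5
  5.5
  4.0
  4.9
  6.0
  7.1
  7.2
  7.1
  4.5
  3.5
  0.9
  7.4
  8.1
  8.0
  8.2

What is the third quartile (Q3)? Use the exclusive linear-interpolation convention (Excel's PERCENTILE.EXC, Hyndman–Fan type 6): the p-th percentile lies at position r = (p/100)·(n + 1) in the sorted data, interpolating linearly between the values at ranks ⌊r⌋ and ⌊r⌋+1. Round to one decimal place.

Sorted: 0.9, 3.5, 4.0, 4.5, 4.9, 5.5, 6.0, 7.1, 7.1, 7.2, 7.4, 7.5, 8.0, 8.1, 8.2.
n = 15.
r = (75/100)·(15 + 1) = 12.
r is an integer, so P75 is the value at rank 12: 7.5.

7.5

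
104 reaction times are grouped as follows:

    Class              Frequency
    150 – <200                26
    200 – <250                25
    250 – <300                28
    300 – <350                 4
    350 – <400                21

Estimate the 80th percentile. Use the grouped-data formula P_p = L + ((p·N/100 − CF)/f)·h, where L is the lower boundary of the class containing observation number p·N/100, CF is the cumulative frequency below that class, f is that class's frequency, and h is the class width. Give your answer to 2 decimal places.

350.48

N = 104; target position k = 80/100 · 104 = 83.2.
Cumulative frequencies: 26, 51, 79, 83, 104.
Observation 83.2 falls in the class 350 – <400.
L = 350, CF = 83, f = 21, h = 50.
P80 = 350 + ((83.2 − 83)/21)·50 = 350 + 0.47619 = 350.476.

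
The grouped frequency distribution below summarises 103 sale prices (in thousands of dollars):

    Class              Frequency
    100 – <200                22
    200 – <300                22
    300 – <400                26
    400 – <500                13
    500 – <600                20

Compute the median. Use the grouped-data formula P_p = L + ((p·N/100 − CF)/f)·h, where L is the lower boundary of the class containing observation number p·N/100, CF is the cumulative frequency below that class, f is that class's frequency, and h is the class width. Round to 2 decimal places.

328.85

N = 103; target position k = 50/100 · 103 = 51.5.
Cumulative frequencies: 22, 44, 70, 83, 103.
Observation 51.5 falls in the class 300 – <400.
L = 300, CF = 44, f = 26, h = 100.
P50 = 300 + ((51.5 − 44)/26)·100 = 300 + 28.8462 = 328.846.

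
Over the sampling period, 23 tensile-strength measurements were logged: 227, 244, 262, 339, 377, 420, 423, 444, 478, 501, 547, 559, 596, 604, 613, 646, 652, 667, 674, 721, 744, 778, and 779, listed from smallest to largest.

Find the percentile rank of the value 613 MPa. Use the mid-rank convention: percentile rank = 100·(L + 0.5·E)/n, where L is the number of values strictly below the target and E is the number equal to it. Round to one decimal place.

Count below 613: L = 14; count equal: E = 1; n = 23.
Percentile rank = 100·(14 + 0.5·1)/23 = 100·14.5/23 = 63.04.

63.0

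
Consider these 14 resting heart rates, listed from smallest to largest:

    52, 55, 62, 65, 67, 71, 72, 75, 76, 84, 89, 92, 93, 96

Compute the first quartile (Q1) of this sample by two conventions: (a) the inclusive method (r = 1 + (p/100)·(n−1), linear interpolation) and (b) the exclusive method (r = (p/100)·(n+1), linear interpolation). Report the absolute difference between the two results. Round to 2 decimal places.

n = 14.
(a) r = 4.25; between ranks 4 (65) and 5 (67): 65.5.
(b) r = 3.75; between ranks 3 (62) and 4 (65): 64.25.
|65.5 − 64.25| = 1.25.

1.25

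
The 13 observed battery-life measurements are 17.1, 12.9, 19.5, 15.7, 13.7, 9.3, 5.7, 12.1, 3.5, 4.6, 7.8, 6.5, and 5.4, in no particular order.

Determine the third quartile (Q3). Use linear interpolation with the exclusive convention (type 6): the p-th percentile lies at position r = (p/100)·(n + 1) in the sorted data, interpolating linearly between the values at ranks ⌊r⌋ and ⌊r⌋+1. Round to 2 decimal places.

14.70

Sorted: 3.5, 4.6, 5.4, 5.7, 6.5, 7.8, 9.3, 12.1, 12.9, 13.7, 15.7, 17.1, 19.5.
n = 13.
r = (75/100)·(13 + 1) = 10.5.
Rank 10 is 13.7 and rank 11 is 15.7.
Interpolate: 13.7 + 0.5·(15.7 − 13.7) = 13.7 + 0.5·2 = 14.7.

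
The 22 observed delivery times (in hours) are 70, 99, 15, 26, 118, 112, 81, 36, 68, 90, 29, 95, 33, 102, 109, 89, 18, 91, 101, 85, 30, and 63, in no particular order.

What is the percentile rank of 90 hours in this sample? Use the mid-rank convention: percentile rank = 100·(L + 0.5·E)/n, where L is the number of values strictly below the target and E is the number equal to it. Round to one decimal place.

61.4

Sorted: 15, 18, 26, 29, 30, 33, 36, 63, 68, 70, 81, 85, 89, 90, 91, 95, 99, 101, 102, 109, 112, 118.
Count below 90: L = 13; count equal: E = 1; n = 22.
Percentile rank = 100·(13 + 0.5·1)/22 = 100·13.5/22 = 61.36.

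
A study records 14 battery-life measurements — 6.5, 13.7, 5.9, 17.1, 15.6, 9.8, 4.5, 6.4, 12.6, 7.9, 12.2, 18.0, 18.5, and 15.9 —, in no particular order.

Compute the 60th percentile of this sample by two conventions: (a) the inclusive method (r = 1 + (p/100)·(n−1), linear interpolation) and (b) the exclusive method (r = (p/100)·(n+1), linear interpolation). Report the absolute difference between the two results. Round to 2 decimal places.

Sorted: 4.5, 5.9, 6.4, 6.5, 7.9, 9.8, 12.2, 12.6, 13.7, 15.6, 15.9, 17.1, 18.0, 18.5.
n = 14.
(a) r = 8.8; between ranks 8 (12.6) and 9 (13.7): 13.48.
(b) r = 9 → value at rank 9 = 13.7.
|13.48 − 13.7| = 0.22.

0.22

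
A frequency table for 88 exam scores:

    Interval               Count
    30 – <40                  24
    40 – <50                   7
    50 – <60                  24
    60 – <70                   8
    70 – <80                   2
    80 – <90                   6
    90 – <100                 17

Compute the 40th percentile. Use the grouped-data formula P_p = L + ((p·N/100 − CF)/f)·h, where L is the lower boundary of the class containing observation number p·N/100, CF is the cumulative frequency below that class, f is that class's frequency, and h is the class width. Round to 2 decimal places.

51.75

N = 88; target position k = 40/100 · 88 = 35.2.
Cumulative frequencies: 24, 31, 55, 63, 65, 71, 88.
Observation 35.2 falls in the class 50 – <60.
L = 50, CF = 31, f = 24, h = 10.
P40 = 50 + ((35.2 − 31)/24)·10 = 50 + 1.75 = 51.75.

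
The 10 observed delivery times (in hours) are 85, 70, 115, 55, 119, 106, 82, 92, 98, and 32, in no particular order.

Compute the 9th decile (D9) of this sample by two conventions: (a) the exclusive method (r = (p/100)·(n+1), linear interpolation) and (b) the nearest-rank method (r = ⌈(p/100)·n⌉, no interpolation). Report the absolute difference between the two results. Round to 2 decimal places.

3.60

Sorted: 32, 55, 70, 82, 85, 92, 98, 106, 115, 119.
n = 10.
(a) r = 9.9; between ranks 9 (115) and 10 (119): 118.6.
(b) the nearest-rank method: rank 9 → 115.
|118.6 − 115| = 3.6.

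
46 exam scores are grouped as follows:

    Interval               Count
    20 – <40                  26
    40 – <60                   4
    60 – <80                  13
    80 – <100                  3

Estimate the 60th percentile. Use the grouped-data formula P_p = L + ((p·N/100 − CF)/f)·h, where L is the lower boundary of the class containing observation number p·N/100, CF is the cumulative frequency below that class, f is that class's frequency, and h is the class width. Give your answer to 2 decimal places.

N = 46; target position k = 60/100 · 46 = 27.6.
Cumulative frequencies: 26, 30, 43, 46.
Observation 27.6 falls in the class 40 – <60.
L = 40, CF = 26, f = 4, h = 20.
P60 = 40 + ((27.6 − 26)/4)·20 = 40 + 8 = 48.

48.00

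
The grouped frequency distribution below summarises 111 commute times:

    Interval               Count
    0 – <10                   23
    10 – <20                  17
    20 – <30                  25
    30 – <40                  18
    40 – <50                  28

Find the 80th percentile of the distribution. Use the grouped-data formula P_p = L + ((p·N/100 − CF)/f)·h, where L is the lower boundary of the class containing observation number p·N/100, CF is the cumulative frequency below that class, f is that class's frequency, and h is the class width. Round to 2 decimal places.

42.07

N = 111; target position k = 80/100 · 111 = 88.8.
Cumulative frequencies: 23, 40, 65, 83, 111.
Observation 88.8 falls in the class 40 – <50.
L = 40, CF = 83, f = 28, h = 10.
P80 = 40 + ((88.8 − 83)/28)·10 = 40 + 2.07143 = 42.0714.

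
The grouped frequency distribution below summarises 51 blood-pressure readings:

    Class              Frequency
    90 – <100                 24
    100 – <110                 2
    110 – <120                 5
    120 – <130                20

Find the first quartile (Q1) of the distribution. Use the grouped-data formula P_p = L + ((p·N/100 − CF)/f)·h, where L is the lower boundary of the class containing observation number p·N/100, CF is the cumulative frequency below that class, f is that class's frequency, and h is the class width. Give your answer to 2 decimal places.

95.31

N = 51; target position k = 25/100 · 51 = 12.75.
Cumulative frequencies: 24, 26, 31, 51.
Observation 12.75 falls in the class 90 – <100.
L = 90, CF = 0, f = 24, h = 10.
P25 = 90 + ((12.75 − 0)/24)·10 = 90 + 5.3125 = 95.3125.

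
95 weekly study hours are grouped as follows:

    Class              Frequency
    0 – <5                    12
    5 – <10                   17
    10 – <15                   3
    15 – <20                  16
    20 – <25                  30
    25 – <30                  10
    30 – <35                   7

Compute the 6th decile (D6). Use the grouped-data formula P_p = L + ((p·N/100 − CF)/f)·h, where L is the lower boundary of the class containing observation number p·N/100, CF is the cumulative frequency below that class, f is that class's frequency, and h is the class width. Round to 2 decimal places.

21.50

N = 95; target position k = 60/100 · 95 = 57.
Cumulative frequencies: 12, 29, 32, 48, 78, 88, 95.
Observation 57 falls in the class 20 – <25.
L = 20, CF = 48, f = 30, h = 5.
P60 = 20 + ((57 − 48)/30)·5 = 20 + 1.5 = 21.5.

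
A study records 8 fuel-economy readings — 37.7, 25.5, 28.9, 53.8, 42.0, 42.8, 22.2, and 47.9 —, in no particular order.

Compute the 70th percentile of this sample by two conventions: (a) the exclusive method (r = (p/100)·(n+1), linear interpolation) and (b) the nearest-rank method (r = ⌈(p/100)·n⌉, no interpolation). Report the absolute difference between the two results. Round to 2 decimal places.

1.53

Sorted: 22.2, 25.5, 28.9, 37.7, 42.0, 42.8, 47.9, 53.8.
n = 8.
(a) r = 6.3; between ranks 6 (42.8) and 7 (47.9): 44.33.
(b) the nearest-rank method: rank 6 → 42.8.
|44.33 − 42.8| = 1.53.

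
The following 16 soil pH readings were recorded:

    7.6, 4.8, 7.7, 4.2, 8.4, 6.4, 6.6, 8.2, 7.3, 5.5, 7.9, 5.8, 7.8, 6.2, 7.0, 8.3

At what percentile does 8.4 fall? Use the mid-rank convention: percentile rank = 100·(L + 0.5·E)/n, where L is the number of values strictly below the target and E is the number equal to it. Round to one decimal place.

96.9

Sorted: 4.2, 4.8, 5.5, 5.8, 6.2, 6.4, 6.6, 7.0, 7.3, 7.6, 7.7, 7.8, 7.9, 8.2, 8.3, 8.4.
Count below 8.4: L = 15; count equal: E = 1; n = 16.
Percentile rank = 100·(15 + 0.5·1)/16 = 100·15.5/16 = 96.88.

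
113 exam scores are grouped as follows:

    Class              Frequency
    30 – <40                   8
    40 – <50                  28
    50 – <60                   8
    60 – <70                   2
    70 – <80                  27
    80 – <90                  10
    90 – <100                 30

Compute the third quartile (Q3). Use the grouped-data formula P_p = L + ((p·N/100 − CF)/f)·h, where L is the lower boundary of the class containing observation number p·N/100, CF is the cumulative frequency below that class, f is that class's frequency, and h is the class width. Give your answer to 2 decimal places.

N = 113; target position k = 75/100 · 113 = 84.75.
Cumulative frequencies: 8, 36, 44, 46, 73, 83, 113.
Observation 84.75 falls in the class 90 – <100.
L = 90, CF = 83, f = 30, h = 10.
P75 = 90 + ((84.75 − 83)/30)·10 = 90 + 0.583333 = 90.5833.

90.58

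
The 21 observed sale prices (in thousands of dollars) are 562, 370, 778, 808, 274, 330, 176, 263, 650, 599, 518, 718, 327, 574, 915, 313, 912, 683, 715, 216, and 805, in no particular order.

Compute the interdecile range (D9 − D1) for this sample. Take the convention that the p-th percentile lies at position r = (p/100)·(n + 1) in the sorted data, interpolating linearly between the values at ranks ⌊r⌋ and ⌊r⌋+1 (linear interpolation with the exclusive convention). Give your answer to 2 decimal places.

665.80

Sorted: 176, 216, 263, 274, 313, 327, 330, 370, 518, 562, 574, 599, 650, 683, 715, 718, 778, 805, 808, 912, 915.
n = 21.
P10: r = 2.2; ranks 2–3 are 216, 263; interpolating gives 225.4.
P90: r = 19.8; ranks 19–20 are 808, 912; interpolating gives 891.2.
Difference: 891.2 − 225.4 = 665.8.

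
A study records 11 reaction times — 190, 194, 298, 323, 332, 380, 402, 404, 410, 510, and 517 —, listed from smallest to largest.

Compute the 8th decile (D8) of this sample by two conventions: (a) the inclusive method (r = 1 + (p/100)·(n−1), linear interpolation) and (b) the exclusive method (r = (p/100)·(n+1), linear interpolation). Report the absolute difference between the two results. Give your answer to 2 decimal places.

n = 11.
(a) r = 9 → value at rank 9 = 410.
(b) r = 9.6; between ranks 9 (410) and 10 (510): 470.
|410 − 470| = 60.

60.00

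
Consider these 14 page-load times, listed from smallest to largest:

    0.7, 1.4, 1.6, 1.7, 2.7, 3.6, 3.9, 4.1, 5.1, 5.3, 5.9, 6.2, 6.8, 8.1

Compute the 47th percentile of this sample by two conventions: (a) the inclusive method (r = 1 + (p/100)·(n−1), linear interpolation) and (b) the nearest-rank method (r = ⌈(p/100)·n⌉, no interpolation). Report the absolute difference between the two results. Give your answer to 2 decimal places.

n = 14.
(a) r = 7.11; between ranks 7 (3.9) and 8 (4.1): 3.922.
(b) the nearest-rank method: rank 7 → 3.9.
|3.922 − 3.9| = 0.022.

0.02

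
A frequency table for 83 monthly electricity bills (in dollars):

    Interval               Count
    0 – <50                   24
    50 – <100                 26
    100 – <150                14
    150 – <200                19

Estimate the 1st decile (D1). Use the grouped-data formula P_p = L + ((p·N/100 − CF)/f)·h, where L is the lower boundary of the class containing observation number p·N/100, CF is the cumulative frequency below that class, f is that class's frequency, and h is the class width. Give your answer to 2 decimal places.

17.29

N = 83; target position k = 10/100 · 83 = 8.3.
Cumulative frequencies: 24, 50, 64, 83.
Observation 8.3 falls in the class 0 – <50.
L = 0, CF = 0, f = 24, h = 50.
P10 = 0 + ((8.3 − 0)/24)·50 = 0 + 17.2917 = 17.2917.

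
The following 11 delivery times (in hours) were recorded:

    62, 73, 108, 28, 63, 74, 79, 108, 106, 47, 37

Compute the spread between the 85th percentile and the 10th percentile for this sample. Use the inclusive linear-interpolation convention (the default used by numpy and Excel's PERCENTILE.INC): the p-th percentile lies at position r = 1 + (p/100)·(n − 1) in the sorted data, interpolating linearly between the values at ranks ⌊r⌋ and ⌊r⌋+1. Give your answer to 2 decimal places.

70.00

Sorted: 28, 37, 47, 62, 63, 73, 74, 79, 106, 108, 108.
n = 11.
P10: r = 2 (integer) → 37.
P85: r = 9.5; ranks 9–10 are 106, 108; interpolating gives 107.
Difference: 107 − 37 = 70.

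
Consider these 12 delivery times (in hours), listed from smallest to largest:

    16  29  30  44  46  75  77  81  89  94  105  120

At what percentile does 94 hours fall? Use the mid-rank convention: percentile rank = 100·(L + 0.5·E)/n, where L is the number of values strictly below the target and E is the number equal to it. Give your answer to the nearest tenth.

79.2

Count below 94: L = 9; count equal: E = 1; n = 12.
Percentile rank = 100·(9 + 0.5·1)/12 = 100·9.5/12 = 79.17.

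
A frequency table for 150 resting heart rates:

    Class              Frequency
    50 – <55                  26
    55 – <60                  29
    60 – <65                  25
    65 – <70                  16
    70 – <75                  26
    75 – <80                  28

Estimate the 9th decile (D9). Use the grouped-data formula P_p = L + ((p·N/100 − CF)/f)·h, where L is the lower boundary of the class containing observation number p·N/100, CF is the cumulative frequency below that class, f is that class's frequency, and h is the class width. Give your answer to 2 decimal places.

77.32

N = 150; target position k = 90/100 · 150 = 135.
Cumulative frequencies: 26, 55, 80, 96, 122, 150.
Observation 135 falls in the class 75 – <80.
L = 75, CF = 122, f = 28, h = 5.
P90 = 75 + ((135 − 122)/28)·5 = 75 + 2.32143 = 77.3214.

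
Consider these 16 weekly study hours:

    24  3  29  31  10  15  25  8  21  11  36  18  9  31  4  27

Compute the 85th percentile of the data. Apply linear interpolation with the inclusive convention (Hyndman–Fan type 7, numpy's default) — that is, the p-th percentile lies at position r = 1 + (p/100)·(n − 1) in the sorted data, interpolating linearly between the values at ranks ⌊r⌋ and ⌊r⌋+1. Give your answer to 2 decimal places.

Sorted: 3, 4, 8, 9, 10, 11, 15, 18, 21, 24, 25, 27, 29, 31, 31, 36.
n = 16.
r = 1 + (85/100)·(16 − 1) = 1 + 12.75 = 13.75.
Rank 13 is 29 and rank 14 is 31.
Interpolate: 29 + 0.75·(31 − 29) = 29 + 0.75·2 = 30.5.

30.50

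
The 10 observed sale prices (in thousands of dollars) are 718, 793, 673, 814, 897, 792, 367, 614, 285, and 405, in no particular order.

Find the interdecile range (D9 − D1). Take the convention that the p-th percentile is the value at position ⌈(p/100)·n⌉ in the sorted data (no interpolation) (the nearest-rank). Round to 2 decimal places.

529.00

Sorted: 285, 367, 405, 614, 673, 718, 792, 793, 814, 897.
n = 10.
P10: rank ⌈10/100·10⌉ = 1 → 285.
P90: rank ⌈90/100·10⌉ = 9 → 814.
Difference: 814 − 285 = 529.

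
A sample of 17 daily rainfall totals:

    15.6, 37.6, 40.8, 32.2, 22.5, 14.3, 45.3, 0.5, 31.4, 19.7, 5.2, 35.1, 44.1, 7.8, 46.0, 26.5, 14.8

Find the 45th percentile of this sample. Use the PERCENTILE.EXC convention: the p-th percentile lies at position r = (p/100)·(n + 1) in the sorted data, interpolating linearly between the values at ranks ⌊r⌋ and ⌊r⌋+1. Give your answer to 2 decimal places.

Sorted: 0.5, 5.2, 7.8, 14.3, 14.8, 15.6, 19.7, 22.5, 26.5, 31.4, 32.2, 35.1, 37.6, 40.8, 44.1, 45.3, 46.0.
n = 17.
r = (45/100)·(17 + 1) = 8.1.
Rank 8 is 22.5 and rank 9 is 26.5.
Interpolate: 22.5 + 0.1·(26.5 − 22.5) = 22.5 + 0.1·4 = 22.9.

22.90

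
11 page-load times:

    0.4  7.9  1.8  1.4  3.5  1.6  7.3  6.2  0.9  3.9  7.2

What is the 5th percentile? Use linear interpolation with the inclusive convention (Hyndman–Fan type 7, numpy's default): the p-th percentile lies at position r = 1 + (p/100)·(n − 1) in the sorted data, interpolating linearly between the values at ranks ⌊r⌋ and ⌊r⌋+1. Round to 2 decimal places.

Sorted: 0.4, 0.9, 1.4, 1.6, 1.8, 3.5, 3.9, 6.2, 7.2, 7.3, 7.9.
n = 11.
r = 1 + (5/100)·(11 − 1) = 1 + 0.5 = 1.5.
Rank 1 is 0.4 and rank 2 is 0.9.
Interpolate: 0.4 + 0.5·(0.9 − 0.4) = 0.4 + 0.5·0.5 = 0.65.

0.65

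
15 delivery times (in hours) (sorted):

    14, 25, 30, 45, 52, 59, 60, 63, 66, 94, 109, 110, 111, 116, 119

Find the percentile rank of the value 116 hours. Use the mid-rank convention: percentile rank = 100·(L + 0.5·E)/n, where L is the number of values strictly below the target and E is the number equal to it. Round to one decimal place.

90.0

Count below 116: L = 13; count equal: E = 1; n = 15.
Percentile rank = 100·(13 + 0.5·1)/15 = 100·13.5/15 = 90.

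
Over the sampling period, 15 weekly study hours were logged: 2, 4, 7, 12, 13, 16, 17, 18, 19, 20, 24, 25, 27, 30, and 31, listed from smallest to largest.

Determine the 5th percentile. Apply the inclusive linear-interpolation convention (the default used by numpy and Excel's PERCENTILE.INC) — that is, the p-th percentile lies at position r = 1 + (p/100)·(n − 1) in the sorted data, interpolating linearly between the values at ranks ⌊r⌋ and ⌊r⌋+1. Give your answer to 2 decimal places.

n = 15.
r = 1 + (5/100)·(15 − 1) = 1 + 0.7 = 1.7.
Rank 1 is 2 and rank 2 is 4.
Interpolate: 2 + 0.7·(4 − 2) = 2 + 0.7·2 = 3.4.

3.40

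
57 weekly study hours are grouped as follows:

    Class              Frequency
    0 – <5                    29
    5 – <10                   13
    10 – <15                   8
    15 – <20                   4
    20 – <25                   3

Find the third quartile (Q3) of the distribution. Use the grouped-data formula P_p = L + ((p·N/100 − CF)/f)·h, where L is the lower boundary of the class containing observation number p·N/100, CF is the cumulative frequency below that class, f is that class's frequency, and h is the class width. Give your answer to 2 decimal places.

10.47

N = 57; target position k = 75/100 · 57 = 42.75.
Cumulative frequencies: 29, 42, 50, 54, 57.
Observation 42.75 falls in the class 10 – <15.
L = 10, CF = 42, f = 8, h = 5.
P75 = 10 + ((42.75 − 42)/8)·5 = 10 + 0.46875 = 10.4688.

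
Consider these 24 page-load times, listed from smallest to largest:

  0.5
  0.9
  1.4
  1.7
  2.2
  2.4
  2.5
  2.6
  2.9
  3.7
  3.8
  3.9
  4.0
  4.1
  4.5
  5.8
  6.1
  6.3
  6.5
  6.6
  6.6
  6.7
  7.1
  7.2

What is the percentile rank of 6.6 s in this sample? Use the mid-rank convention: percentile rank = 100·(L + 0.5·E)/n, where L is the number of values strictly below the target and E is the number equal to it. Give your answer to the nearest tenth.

Count below 6.6: L = 19; count equal: E = 2; n = 24.
Percentile rank = 100·(19 + 0.5·2)/24 = 100·20/24 = 83.33.

83.3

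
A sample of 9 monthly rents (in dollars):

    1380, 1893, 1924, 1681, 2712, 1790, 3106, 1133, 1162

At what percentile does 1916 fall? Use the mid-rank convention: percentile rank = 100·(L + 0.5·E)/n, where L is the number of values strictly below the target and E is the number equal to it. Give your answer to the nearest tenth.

66.7

Sorted: 1133, 1162, 1380, 1681, 1790, 1893, 1924, 2712, 3106.
Count below 1916: L = 6; count equal: E = 0; n = 9.
Percentile rank = 100·(6 + 0.5·0)/9 = 100·6/9 = 66.67.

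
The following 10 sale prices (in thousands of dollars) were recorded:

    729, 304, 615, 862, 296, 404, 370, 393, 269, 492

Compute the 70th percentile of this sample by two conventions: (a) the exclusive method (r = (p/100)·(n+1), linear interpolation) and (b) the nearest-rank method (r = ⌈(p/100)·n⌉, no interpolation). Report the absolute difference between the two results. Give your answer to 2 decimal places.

86.10

Sorted: 269, 296, 304, 370, 393, 404, 492, 615, 729, 862.
n = 10.
(a) r = 7.7; between ranks 7 (492) and 8 (615): 578.1.
(b) the nearest-rank method: rank 7 → 492.
|578.1 − 492| = 86.1.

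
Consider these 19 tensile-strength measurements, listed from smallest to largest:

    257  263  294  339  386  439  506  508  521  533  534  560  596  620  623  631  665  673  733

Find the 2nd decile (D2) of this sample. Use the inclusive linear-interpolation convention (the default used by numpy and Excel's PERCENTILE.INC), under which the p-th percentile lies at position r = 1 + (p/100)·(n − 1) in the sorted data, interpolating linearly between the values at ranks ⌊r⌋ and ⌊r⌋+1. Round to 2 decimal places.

367.20

n = 19.
r = 1 + (20/100)·(19 − 1) = 1 + 3.6 = 4.6.
Rank 4 is 339 and rank 5 is 386.
Interpolate: 339 + 0.6·(386 − 339) = 339 + 0.6·47 = 367.2.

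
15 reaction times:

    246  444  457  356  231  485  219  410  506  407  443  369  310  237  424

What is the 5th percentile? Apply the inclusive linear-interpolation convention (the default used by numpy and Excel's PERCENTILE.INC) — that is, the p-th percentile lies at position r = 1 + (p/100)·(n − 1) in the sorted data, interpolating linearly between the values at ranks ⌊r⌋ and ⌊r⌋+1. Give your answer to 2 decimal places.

Sorted: 219, 231, 237, 246, 310, 356, 369, 407, 410, 424, 443, 444, 457, 485, 506.
n = 15.
r = 1 + (5/100)·(15 − 1) = 1 + 0.7 = 1.7.
Rank 1 is 219 and rank 2 is 231.
Interpolate: 219 + 0.7·(231 − 219) = 219 + 0.7·12 = 227.4.

227.40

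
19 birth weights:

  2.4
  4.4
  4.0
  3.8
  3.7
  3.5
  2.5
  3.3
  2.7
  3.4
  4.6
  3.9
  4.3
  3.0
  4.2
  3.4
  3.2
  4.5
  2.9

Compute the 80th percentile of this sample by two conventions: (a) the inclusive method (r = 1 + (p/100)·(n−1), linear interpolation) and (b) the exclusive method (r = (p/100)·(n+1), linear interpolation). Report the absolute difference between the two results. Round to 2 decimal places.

Sorted: 2.4, 2.5, 2.7, 2.9, 3.0, 3.2, 3.3, 3.4, 3.4, 3.5, 3.7, 3.8, 3.9, 4.0, 4.2, 4.3, 4.4, 4.5, 4.6.
n = 19.
(a) r = 15.4; between ranks 15 (4.2) and 16 (4.3): 4.24.
(b) r = 16 → value at rank 16 = 4.3.
|4.24 − 4.3| = 0.06.

0.06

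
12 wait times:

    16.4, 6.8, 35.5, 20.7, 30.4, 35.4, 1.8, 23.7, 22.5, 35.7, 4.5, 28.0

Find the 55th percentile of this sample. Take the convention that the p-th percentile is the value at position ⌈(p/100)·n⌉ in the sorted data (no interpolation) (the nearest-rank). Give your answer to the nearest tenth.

23.7

Sorted: 1.8, 4.5, 6.8, 16.4, 20.7, 22.5, 23.7, 28.0, 30.4, 35.4, 35.5, 35.7.
n = 12.
Position = ⌈55/100 · 12⌉ = ⌈6.6⌉ = 7.
The value at rank 7 is 23.7.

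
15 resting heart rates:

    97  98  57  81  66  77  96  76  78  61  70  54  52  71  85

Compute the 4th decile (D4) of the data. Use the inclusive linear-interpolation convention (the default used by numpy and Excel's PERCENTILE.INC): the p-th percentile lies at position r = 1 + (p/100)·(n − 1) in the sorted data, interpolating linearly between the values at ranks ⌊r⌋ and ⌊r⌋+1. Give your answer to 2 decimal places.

Sorted: 52, 54, 57, 61, 66, 70, 71, 76, 77, 78, 81, 85, 96, 97, 98.
n = 15.
r = 1 + (40/100)·(15 − 1) = 1 + 5.6 = 6.6.
Rank 6 is 70 and rank 7 is 71.
Interpolate: 70 + 0.6·(71 − 70) = 70 + 0.6·1 = 70.6.

70.60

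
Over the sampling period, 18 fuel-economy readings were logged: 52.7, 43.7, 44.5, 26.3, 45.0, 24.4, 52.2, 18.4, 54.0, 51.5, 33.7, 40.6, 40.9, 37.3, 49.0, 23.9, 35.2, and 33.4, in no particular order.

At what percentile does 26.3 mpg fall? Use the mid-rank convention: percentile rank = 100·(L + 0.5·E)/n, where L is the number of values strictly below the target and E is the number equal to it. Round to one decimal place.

19.4

Sorted: 18.4, 23.9, 24.4, 26.3, 33.4, 33.7, 35.2, 37.3, 40.6, 40.9, 43.7, 44.5, 45.0, 49.0, 51.5, 52.2, 52.7, 54.0.
Count below 26.3: L = 3; count equal: E = 1; n = 18.
Percentile rank = 100·(3 + 0.5·1)/18 = 100·3.5/18 = 19.44.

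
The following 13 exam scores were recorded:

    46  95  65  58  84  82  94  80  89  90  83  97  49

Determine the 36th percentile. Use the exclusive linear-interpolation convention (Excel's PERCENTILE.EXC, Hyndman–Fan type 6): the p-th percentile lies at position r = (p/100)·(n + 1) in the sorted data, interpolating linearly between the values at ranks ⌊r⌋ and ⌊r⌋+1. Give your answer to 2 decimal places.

Sorted: 46, 49, 58, 65, 80, 82, 83, 84, 89, 90, 94, 95, 97.
n = 13.
r = (36/100)·(13 + 1) = 5.04.
Rank 5 is 80 and rank 6 is 82.
Interpolate: 80 + 0.04·(82 − 80) = 80 + 0.04·2 = 80.08.

80.08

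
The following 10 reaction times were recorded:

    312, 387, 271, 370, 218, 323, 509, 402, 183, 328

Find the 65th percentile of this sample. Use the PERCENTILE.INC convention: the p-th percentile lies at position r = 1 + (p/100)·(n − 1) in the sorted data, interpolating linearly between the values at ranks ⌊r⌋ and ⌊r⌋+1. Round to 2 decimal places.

363.70

Sorted: 183, 218, 271, 312, 323, 328, 370, 387, 402, 509.
n = 10.
r = 1 + (65/100)·(10 − 1) = 1 + 5.85 = 6.85.
Rank 6 is 328 and rank 7 is 370.
Interpolate: 328 + 0.85·(370 − 328) = 328 + 0.85·42 = 363.7.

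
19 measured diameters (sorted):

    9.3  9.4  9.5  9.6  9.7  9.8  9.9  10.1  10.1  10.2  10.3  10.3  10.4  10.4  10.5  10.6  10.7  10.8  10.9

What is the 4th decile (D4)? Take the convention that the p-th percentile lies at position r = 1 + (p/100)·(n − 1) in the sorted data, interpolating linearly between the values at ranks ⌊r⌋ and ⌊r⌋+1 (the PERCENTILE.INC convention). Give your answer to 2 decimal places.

10.10

n = 19.
r = 1 + (40/100)·(19 − 1) = 1 + 7.2 = 8.2.
Rank 8 is 10.1 and rank 9 is 10.1.
Interpolate: 10.1 + 0.2·(10.1 − 10.1) = 10.1 + 0.2·0 = 10.1.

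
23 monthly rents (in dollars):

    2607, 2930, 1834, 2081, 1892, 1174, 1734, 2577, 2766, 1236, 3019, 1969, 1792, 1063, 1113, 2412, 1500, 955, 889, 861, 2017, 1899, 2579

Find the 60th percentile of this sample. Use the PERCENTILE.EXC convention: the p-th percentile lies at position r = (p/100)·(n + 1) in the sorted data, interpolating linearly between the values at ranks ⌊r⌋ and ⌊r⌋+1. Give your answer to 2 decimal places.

1988.20

Sorted: 861, 889, 955, 1063, 1113, 1174, 1236, 1500, 1734, 1792, 1834, 1892, 1899, 1969, 2017, 2081, 2412, 2577, 2579, 2607, 2766, 2930, 3019.
n = 23.
r = (60/100)·(23 + 1) = 14.4.
Rank 14 is 1969 and rank 15 is 2017.
Interpolate: 1969 + 0.4·(2017 − 1969) = 1969 + 0.4·48 = 1988.2.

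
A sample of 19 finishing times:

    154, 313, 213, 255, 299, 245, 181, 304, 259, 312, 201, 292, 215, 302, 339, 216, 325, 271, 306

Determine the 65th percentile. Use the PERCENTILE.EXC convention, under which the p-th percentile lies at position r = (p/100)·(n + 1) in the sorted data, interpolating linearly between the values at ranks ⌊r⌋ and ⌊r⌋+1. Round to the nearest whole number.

Sorted: 154, 181, 201, 213, 215, 216, 245, 255, 259, 271, 292, 299, 302, 304, 306, 312, 313, 325, 339.
n = 19.
r = (65/100)·(19 + 1) = 13.
r is an integer, so P65 is the value at rank 13: 302.

302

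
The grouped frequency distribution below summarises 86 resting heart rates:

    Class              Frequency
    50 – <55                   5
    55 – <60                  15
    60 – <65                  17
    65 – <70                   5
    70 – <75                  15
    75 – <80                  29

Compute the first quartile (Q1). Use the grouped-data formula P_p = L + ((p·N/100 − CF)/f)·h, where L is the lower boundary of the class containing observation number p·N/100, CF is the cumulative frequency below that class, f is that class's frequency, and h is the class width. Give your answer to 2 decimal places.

N = 86; target position k = 25/100 · 86 = 21.5.
Cumulative frequencies: 5, 20, 37, 42, 57, 86.
Observation 21.5 falls in the class 60 – <65.
L = 60, CF = 20, f = 17, h = 5.
P25 = 60 + ((21.5 − 20)/17)·5 = 60 + 0.441176 = 60.4412.

60.44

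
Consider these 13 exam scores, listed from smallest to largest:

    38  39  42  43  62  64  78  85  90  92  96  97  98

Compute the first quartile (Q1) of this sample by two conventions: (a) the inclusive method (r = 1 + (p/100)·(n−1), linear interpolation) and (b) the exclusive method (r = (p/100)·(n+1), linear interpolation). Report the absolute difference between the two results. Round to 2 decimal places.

n = 13.
(a) r = 4 → value at rank 4 = 43.
(b) r = 3.5; between ranks 3 (42) and 4 (43): 42.5.
|43 − 42.5| = 0.5.

0.50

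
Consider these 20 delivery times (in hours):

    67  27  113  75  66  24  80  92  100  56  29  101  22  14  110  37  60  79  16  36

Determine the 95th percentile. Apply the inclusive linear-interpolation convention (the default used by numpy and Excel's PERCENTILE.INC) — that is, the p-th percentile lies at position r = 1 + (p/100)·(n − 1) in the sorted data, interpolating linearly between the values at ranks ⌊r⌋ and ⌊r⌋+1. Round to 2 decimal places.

110.15

Sorted: 14, 16, 22, 24, 27, 29, 36, 37, 56, 60, 66, 67, 75, 79, 80, 92, 100, 101, 110, 113.
n = 20.
r = 1 + (95/100)·(20 − 1) = 1 + 18.05 = 19.05.
Rank 19 is 110 and rank 20 is 113.
Interpolate: 110 + 0.05·(113 − 110) = 110 + 0.05·3 = 110.15.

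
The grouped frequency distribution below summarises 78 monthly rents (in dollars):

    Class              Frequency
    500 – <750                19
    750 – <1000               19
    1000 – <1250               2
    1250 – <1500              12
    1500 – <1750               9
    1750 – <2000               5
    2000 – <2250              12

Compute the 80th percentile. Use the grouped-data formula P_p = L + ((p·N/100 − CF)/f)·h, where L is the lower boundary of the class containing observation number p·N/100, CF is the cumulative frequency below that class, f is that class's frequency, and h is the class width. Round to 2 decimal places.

1820.00

N = 78; target position k = 80/100 · 78 = 62.4.
Cumulative frequencies: 19, 38, 40, 52, 61, 66, 78.
Observation 62.4 falls in the class 1750 – <2000.
L = 1750, CF = 61, f = 5, h = 250.
P80 = 1750 + ((62.4 − 61)/5)·250 = 1750 + 70 = 1820.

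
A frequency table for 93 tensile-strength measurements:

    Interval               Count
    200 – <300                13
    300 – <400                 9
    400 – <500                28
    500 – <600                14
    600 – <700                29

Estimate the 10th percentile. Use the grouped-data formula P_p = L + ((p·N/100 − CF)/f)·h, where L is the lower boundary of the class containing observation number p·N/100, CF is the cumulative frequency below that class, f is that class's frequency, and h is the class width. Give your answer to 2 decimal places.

271.54

N = 93; target position k = 10/100 · 93 = 9.3.
Cumulative frequencies: 13, 22, 50, 64, 93.
Observation 9.3 falls in the class 200 – <300.
L = 200, CF = 0, f = 13, h = 100.
P10 = 200 + ((9.3 − 0)/13)·100 = 200 + 71.5385 = 271.538.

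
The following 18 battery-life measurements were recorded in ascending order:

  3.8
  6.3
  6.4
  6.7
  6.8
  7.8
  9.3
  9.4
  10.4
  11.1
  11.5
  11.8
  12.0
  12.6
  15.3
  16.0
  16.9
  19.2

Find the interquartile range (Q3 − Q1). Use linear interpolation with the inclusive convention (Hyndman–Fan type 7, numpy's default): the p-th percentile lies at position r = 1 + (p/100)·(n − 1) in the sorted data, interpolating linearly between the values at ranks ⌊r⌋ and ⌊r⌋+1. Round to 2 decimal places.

n = 18.
P25: r = 5.25; ranks 5–6 are 6.8, 7.8; interpolating gives 7.05.
P75: r = 13.75; ranks 13–14 are 12.0, 12.6; interpolating gives 12.45.
Difference: 12.45 − 7.05 = 5.4.

5.40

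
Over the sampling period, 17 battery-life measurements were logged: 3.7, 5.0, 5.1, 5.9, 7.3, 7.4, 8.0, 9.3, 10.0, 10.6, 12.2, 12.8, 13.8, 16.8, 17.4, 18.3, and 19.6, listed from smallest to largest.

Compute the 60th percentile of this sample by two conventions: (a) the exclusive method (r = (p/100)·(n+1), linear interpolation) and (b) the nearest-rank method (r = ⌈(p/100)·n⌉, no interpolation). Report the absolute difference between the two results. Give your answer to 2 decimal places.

0.32

n = 17.
(a) r = 10.8; between ranks 10 (10.6) and 11 (12.2): 11.88.
(b) the nearest-rank method: rank 11 → 12.2.
|11.88 − 12.2| = 0.32.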